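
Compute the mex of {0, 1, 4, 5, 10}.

2

The values 0, 1 are all present; 2 is the first non-negative integer missing from the set.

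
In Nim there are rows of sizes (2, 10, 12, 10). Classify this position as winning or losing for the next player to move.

Nim-sum: 2 ^ 10 ^ 12 ^ 10 = 14.
The nim-sum is 14 ≠ 0, so this is an N-position: the player to move can win.

Winning position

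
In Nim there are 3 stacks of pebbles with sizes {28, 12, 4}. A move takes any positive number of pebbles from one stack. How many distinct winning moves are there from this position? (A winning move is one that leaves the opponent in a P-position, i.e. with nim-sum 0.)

1

Nim-sum: 28 ^ 12 ^ 4 = 20.
The overall nim-sum is X = 20. A stack of size p has a winning move iff p XOR X < p (reduce it to p XOR X).
  28: 28 XOR 20 = 8 < 28 — winning move (to 8).
  12: 12 XOR 20 = 24 ≥ 12 — no move.
  4: 4 XOR 20 = 16 ≥ 4 — no move.
That gives 1 winning move.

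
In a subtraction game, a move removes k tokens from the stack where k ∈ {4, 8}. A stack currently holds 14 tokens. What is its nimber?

0

Build the Grundy sequence with g(k) = mex{g(k−s) : s ∈ {4, 8}, s ≤ k}:
g(0) = mex{} = 0
g(1) = mex{} = 0
g(2) = mex{} = 0
g(3) = mex{} = 0
g(4) = mex{0} = 1
g(5) = mex{0} = 1
g(6) = mex{0} = 1
g(7) = mex{0} = 1
g(8) = mex{0,1} = 2
g(9) = mex{0,1} = 2
g(10) = mex{0,1} = 2
g(11) = mex{0,1} = 2
g(12) = mex{1,2} = 0
g(13) = mex{1,2} = 0
g(14) = mex{1,2} = 0
So g(14) = 0.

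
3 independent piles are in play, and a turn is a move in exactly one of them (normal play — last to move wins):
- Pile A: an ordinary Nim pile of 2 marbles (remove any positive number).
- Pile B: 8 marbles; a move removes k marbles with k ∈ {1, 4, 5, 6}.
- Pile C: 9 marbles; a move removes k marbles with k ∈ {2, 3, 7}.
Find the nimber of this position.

Pile A is a plain Nim pile of size 2, so its Grundy value is 2.
Grundy values for pile B (subtraction set {1, 4, 5, 6}):
k:     0  1  2  3  4  5  6  7  8
g(k):  0  1  0  1  2  3  2  3  4
So g(8) = 4.
Grundy values for pile C (subtraction set {2, 3, 7}):
g(0) = mex{} = 0
g(1) = mex{} = 0
g(2) = mex{0} = 1
g(3) = mex{0} = 1
g(4) = mex{0,1} = 2
g(5) = mex{1} = 0
g(6) = mex{1,2} = 0
g(7) = mex{0,2} = 1
g(8) = mex{0} = 1
g(9) = mex{0,1} = 2
So g(9) = 2.
By the Sprague-Grundy theorem, the Grundy value of a sum of independent games is the XOR of the component values.
Combined value = 2 ⊕ 4 ⊕ 2 = 4.

4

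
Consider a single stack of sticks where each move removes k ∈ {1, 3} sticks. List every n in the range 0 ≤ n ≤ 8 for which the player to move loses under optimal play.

0, 2, 4, 6, 8

Compute g(0), g(1), … for moves {1, 3}:
k:     0  1  2  3  4  5  6  7  8
g(k):  0  1  0  1  0  1  0  1  0
The P-positions (g = 0) in 0..8 are 0, 2, 4, 6, 8.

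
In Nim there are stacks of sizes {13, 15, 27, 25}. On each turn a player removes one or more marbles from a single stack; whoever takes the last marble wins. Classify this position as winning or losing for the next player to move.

Write each in binary and XOR column by column:
  01101  (13)
  01111  (15)
  11011  (27)
  11001  (25)
  -----
  00000  (0)
The nim-sum is 0, so this is a P-position: the player to move is in a losing position under optimal play.

Losing position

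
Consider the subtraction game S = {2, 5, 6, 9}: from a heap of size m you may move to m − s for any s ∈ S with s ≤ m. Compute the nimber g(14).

1

Compute g(0), g(1), … for moves {2, 5, 6, 9}:
g(0) = mex{} = 0
g(1) = mex{} = 0
g(2) = mex{0} = 1
g(3) = mex{0} = 1
g(4) = mex{1} = 0
g(5) = mex{0,1} = 2
g(6) = mex{0} = 1
g(7) = mex{0,1,2} = 3
g(8) = mex{1} = 0
g(9) = mex{0,1,3} = 2
g(10) = mex{0,2} = 1
g(11) = mex{1,2} = 0
g(12) = mex{1,3} = 0
g(13) = mex{0,3} = 1
g(14) = mex{0,2} = 1
So g(14) = 1.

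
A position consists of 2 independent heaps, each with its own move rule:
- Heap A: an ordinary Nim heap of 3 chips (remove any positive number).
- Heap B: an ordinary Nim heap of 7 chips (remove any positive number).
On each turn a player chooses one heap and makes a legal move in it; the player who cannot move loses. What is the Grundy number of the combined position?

4

Heap A is a plain Nim heap of size 3, so its Grundy value is 3.
Heap B is a plain Nim heap of size 7, so its Grundy value is 7.
By the Sprague-Grundy theorem, the Grundy value of a sum of independent games is the XOR of the component values.
Combined value = 3 ⊕ 7 = 4.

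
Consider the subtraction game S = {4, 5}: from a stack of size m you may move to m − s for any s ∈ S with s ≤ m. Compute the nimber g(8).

2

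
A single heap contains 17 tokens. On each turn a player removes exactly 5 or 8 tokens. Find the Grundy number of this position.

0

Compute g(0), g(1), … for moves {5, 8}:
k:     0  1  2  3  4  5  6  7  8  9 10 11 12 13 14 15 16 17
g(k):  0  0  0  0  0  1  1  1  1  1  2  2  2  0  0  0  0  0
So g(17) = 0.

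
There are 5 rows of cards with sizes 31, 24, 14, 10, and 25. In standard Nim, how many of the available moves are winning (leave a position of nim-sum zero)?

3

Bitwise XOR of the heap sizes:
  11111  (31)
  11000  (24)
  01110  (14)
  01010  (10)
  11001  (25)
  -----
  11010  (26)
The overall nim-sum is X = 26. A row of size p has a winning move iff p XOR X < p (reduce it to p XOR X).
  31: 31 XOR 26 = 5 < 31 — winning move (to 5).
  24: 24 XOR 26 = 2 < 24 — winning move (to 2).
  14: 14 XOR 26 = 20 ≥ 14 — no move.
  10: 10 XOR 26 = 16 ≥ 10 — no move.
  25: 25 XOR 26 = 3 < 25 — winning move (to 3).
That gives 3 winning moves.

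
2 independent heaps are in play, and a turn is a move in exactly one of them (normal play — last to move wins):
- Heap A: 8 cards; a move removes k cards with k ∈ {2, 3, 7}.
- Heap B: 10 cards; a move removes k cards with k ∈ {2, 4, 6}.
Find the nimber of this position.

0

Build the Grundy sequence for heap A with g(k) = mex{g(k−s) : s ∈ {2, 3, 7}, s ≤ k}:
k:     0  1  2  3  4  5  6  7  8
g(k):  0  0  1  1  2  0  0  1  1
So g(8) = 1.
Build the Grundy sequence for heap B with g(k) = mex{g(k−s) : s ∈ {2, 4, 6}, s ≤ k}:
g(0) = mex{} = 0
g(1) = mex{} = 0
g(2) = mex{0} = 1
g(3) = mex{0} = 1
g(4) = mex{0,1} = 2
g(5) = mex{0,1} = 2
g(6) = mex{0,1,2} = 3
g(7) = mex{0,1,2} = 3
g(8) = mex{1,2,3} = 0
g(9) = mex{1,2,3} = 0
g(10) = mex{0,2,3} = 1
So g(10) = 1.
By the Sprague-Grundy theorem, the Grundy value of a sum of independent games is the XOR of the component values.
Combined value = 1 ⊕ 1 = 0.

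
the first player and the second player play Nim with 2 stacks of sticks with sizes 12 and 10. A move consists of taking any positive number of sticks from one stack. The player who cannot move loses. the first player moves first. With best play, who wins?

Bitwise XOR of the heap sizes:
  1100  (12)
  1010  (10)
  ----
  0110  (6)
The nim-sum is 6 ≠ 0, so this is an N-position: the player to move can win; the first player has a winning move.

the first player wins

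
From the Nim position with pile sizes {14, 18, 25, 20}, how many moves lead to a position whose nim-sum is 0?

3

Nim-sum: 14 XOR 18 XOR 25 XOR 20 = 17.
The overall nim-sum is X = 17. A pile of size p has a winning move iff p XOR X < p (reduce it to p XOR X).
  14: 14 XOR 17 = 31 ≥ 14 — no move.
  18: 18 XOR 17 = 3 < 18 — winning move (to 3).
  25: 25 XOR 17 = 8 < 25 — winning move (to 8).
  20: 20 XOR 17 = 5 < 20 — winning move (to 5).
That gives 3 winning moves.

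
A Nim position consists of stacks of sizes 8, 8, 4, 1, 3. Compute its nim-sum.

Write each in binary and XOR column by column:
  1000  (8)
  1000  (8)
  0100  (4)
  0001  (1)
  0011  (3)
  ----
  0110  (6)

6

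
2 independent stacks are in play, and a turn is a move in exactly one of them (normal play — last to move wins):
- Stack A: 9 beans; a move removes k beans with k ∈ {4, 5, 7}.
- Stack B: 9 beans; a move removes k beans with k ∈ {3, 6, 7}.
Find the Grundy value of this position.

Build the Grundy sequence for stack A with g(k) = mex{g(k−s) : s ∈ {4, 5, 7}, s ≤ k}:
g(0) = mex{} = 0
g(1) = mex{} = 0
g(2) = mex{} = 0
g(3) = mex{} = 0
g(4) = mex{0} = 1
g(5) = mex{0} = 1
g(6) = mex{0} = 1
g(7) = mex{0} = 1
g(8) = mex{0,1} = 2
g(9) = mex{0,1} = 2
So g(9) = 2.
For stack B, compute g(0), g(1), … with moves {3, 6, 7}:
g(0) = mex{} = 0
g(1) = mex{} = 0
g(2) = mex{} = 0
g(3) = mex{0} = 1
g(4) = mex{0} = 1
g(5) = mex{0} = 1
g(6) = mex{0,1} = 2
g(7) = mex{0,1} = 2
g(8) = mex{0,1} = 2
g(9) = mex{0,1,2} = 3
So g(9) = 3.
The value of a disjunctive sum is the nim-sum of the parts.
Combined value = 2 XOR 3 = 1.

1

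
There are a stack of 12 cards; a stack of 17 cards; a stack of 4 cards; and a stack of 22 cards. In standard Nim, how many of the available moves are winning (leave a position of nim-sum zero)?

1

Bitwise XOR of the heap sizes:
  01100  (12)
  10001  (17)
  00100  (4)
  10110  (22)
  -----
  01111  (15)
The overall nim-sum is X = 15. A stack of size p has a winning move iff p XOR X < p (reduce it to p XOR X).
  12: 12 XOR 15 = 3 < 12 — winning move (to 3).
  17: 17 XOR 15 = 30 ≥ 17 — no move.
  4: 4 XOR 15 = 11 ≥ 4 — no move.
  22: 22 XOR 15 = 25 ≥ 22 — no move.
That gives 1 winning move.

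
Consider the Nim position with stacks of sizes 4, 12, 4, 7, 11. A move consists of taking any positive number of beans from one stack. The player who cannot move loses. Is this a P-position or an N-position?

P-position

Nim-sum: 4 ^ 12 ^ 4 ^ 7 ^ 11 = 0.
The nim-sum is 0, so this is a P-position: the player to move is in a losing position under optimal play.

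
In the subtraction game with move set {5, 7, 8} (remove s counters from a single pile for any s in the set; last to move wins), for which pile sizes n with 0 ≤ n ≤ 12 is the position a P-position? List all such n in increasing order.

0, 1, 2, 3, 4

Grundy values for subtraction set {5, 7, 8}:
g(0) = mex{} = 0
g(1) = mex{} = 0
g(2) = mex{} = 0
g(3) = mex{} = 0
g(4) = mex{} = 0
g(5) = mex{0} = 1
g(6) = mex{0} = 1
g(7) = mex{0} = 1
g(8) = mex{0} = 1
g(9) = mex{0} = 1
g(10) = mex{0,1} = 2
g(11) = mex{0,1} = 2
g(12) = mex{0,1} = 2
The P-positions (g = 0) in 0..12 are 0, 1, 2, 3, 4.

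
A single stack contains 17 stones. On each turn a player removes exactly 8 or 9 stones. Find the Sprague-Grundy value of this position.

Grundy values for subtraction set {8, 9}:
k:     0  1  2  3  4  5  6  7  8  9 10 11 12 13 14 15 16 17
g(k):  0  0  0  0  0  0  0  0  1  1  1  1  1  1  1  1  2  0
So g(17) = 0.

0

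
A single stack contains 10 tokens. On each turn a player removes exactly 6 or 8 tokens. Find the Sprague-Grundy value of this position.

1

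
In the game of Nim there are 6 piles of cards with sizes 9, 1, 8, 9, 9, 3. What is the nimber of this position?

Nim-sum: 9 ⊕ 1 ⊕ 8 ⊕ 9 ⊕ 9 ⊕ 3 = 3.

3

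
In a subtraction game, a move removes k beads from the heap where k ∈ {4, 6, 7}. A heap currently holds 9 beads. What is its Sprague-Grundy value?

Compute g(0), g(1), … for moves {4, 6, 7}:
k:     0  1  2  3  4  5  6  7  8  9
g(k):  0  0  0  0  1  1  1  1  2  2
So g(9) = 2.

2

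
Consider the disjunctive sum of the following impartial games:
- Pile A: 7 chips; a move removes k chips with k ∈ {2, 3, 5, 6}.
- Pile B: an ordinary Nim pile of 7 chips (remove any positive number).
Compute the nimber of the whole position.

Build the Grundy sequence for pile A with g(k) = mex{g(k−s) : s ∈ {2, 3, 5, 6}, s ≤ k}:
g(0) = mex{} = 0
g(1) = mex{} = 0
g(2) = mex{0} = 1
g(3) = mex{0} = 1
g(4) = mex{0,1} = 2
g(5) = mex{0,1} = 2
g(6) = mex{0,1,2} = 3
g(7) = mex{0,1,2} = 3
So g(7) = 3.
Pile B is a plain Nim pile of size 7, so its Grundy value is 7.
By the Sprague-Grundy theorem, the Grundy value of a sum of independent games is the XOR of the component values.
Combined value = 3 ⊕ 7 = 4.

4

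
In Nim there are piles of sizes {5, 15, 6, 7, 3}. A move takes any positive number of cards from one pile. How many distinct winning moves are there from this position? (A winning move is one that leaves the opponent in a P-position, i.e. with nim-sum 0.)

1

Compute the nim-sum pairwise:
5 ⊕ 15 = 10
10 ⊕ 6 = 12
12 ⊕ 7 = 11
11 ⊕ 3 = 8
The overall nim-sum is X = 8. A pile of size p has a winning move iff p XOR X < p (reduce it to p XOR X).
  5: 5 XOR 8 = 13 ≥ 5 — no move.
  15: 15 XOR 8 = 7 < 15 — winning move (to 7).
  6: 6 XOR 8 = 14 ≥ 6 — no move.
  7: 7 XOR 8 = 15 ≥ 7 — no move.
  3: 3 XOR 8 = 11 ≥ 3 — no move.
That gives 1 winning move.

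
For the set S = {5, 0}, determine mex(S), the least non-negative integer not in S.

1

0 is in the set but 1 is not, so the mex is 1.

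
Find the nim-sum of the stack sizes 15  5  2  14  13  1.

10

Compute the nim-sum pairwise:
15 XOR 5 = 10
10 XOR 2 = 8
8 XOR 14 = 6
6 XOR 13 = 11
11 XOR 1 = 10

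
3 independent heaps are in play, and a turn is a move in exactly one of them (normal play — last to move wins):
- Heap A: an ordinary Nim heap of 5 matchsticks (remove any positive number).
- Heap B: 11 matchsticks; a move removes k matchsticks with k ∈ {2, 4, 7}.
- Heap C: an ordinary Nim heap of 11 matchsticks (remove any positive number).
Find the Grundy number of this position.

15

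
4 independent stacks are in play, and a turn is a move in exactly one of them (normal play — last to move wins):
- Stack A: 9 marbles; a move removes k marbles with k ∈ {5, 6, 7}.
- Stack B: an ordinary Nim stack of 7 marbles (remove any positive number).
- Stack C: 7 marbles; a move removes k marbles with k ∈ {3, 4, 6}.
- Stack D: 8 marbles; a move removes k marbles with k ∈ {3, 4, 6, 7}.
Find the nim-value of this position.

For stack A, compute g(0), g(1), … with moves {5, 6, 7}:
g(0) = mex{} = 0
g(1) = mex{} = 0
g(2) = mex{} = 0
g(3) = mex{} = 0
g(4) = mex{} = 0
g(5) = mex{0} = 1
g(6) = mex{0} = 1
g(7) = mex{0} = 1
g(8) = mex{0} = 1
g(9) = mex{0} = 1
So g(9) = 1.
Stack B is a plain Nim stack of size 7, so its Grundy value is 7.
Build the Grundy sequence for stack C with g(k) = mex{g(k−s) : s ∈ {3, 4, 6}, s ≤ k}:
g(0) = mex{} = 0
g(1) = mex{} = 0
g(2) = mex{} = 0
g(3) = mex{0} = 1
g(4) = mex{0} = 1
g(5) = mex{0} = 1
g(6) = mex{0,1} = 2
g(7) = mex{0,1} = 2
So g(7) = 2.
Grundy values for stack D (subtraction set {3, 4, 6, 7}):
g(0) = mex{} = 0
g(1) = mex{} = 0
g(2) = mex{} = 0
g(3) = mex{0} = 1
g(4) = mex{0} = 1
g(5) = mex{0} = 1
g(6) = mex{0,1} = 2
g(7) = mex{0,1} = 2
g(8) = mex{0,1} = 2
So g(8) = 2.
The value of a disjunctive sum is the nim-sum of the parts.
Combined value = 1 ⊕ 7 ⊕ 2 ⊕ 2 = 6.

6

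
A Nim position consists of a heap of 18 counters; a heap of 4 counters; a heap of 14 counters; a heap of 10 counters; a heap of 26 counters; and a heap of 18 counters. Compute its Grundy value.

Write each in binary and XOR column by column:
  10010  (18)
  00100  (4)
  01110  (14)
  01010  (10)
  11010  (26)
  10010  (18)
  -----
  11010  (26)

26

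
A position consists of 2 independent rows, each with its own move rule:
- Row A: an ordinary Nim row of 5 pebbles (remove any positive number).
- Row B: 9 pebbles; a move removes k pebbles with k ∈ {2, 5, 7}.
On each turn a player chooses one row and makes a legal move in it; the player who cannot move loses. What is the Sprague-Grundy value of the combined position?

Row A is a plain Nim row of size 5, so its Grundy value is 5.
Grundy values for row B (subtraction set {2, 5, 7}):
g(0) = mex{} = 0
g(1) = mex{} = 0
g(2) = mex{0} = 1
g(3) = mex{0} = 1
g(4) = mex{1} = 0
g(5) = mex{0,1} = 2
g(6) = mex{0} = 1
g(7) = mex{0,1,2} = 3
g(8) = mex{0,1} = 2
g(9) = mex{0,1,3} = 2
So g(9) = 2.
By the Sprague-Grundy theorem, the Grundy value of a sum of independent games is the XOR of the component values.
Combined value = 5 XOR 2 = 7.

7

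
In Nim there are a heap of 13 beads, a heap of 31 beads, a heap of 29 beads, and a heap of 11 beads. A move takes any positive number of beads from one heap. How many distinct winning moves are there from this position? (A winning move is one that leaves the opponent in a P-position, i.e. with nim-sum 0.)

Nim-sum: 13 XOR 31 XOR 29 XOR 11 = 4.
The overall nim-sum is X = 4. A heap of size p has a winning move iff p XOR X < p (reduce it to p XOR X).
  13: 13 XOR 4 = 9 < 13 — winning move (to 9).
  31: 31 XOR 4 = 27 < 31 — winning move (to 27).
  29: 29 XOR 4 = 25 < 29 — winning move (to 25).
  11: 11 XOR 4 = 15 ≥ 11 — no move.
That gives 3 winning moves.

3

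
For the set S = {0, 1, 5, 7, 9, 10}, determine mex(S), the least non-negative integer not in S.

The values 0, 1 are all present; 2 is the first non-negative integer missing from the set.

2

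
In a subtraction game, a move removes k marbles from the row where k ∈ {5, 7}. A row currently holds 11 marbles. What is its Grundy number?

2

Compute g(0), g(1), … for moves {5, 7}:
g(0) = mex{} = 0
g(1) = mex{} = 0
g(2) = mex{} = 0
g(3) = mex{} = 0
g(4) = mex{} = 0
g(5) = mex{0} = 1
g(6) = mex{0} = 1
g(7) = mex{0} = 1
g(8) = mex{0} = 1
g(9) = mex{0} = 1
g(10) = mex{0,1} = 2
g(11) = mex{0,1} = 2
So g(11) = 2.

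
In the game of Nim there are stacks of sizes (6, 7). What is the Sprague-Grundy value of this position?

Nim-sum: 6 ^ 7 = 1.

1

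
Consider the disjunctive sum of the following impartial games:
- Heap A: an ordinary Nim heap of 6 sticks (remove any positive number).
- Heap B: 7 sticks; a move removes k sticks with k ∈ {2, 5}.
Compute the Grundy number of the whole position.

6

Heap A is a plain Nim heap of size 6, so its Grundy value is 6.
Build the Grundy sequence for heap B with g(k) = mex{g(k−s) : s ∈ {2, 5}, s ≤ k}:
k:     0  1  2  3  4  5  6  7
g(k):  0  0  1  1  0  2  1  0
So g(7) = 0.
The value of a disjunctive sum is the nim-sum of the parts.
Combined value = 6 XOR 0 = 6.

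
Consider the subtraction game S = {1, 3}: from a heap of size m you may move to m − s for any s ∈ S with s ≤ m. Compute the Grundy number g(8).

0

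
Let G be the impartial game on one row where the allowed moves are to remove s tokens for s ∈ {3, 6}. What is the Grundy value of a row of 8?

2

Grundy values for subtraction set {3, 6}:
g(0) = mex{} = 0
g(1) = mex{} = 0
g(2) = mex{} = 0
g(3) = mex{0} = 1
g(4) = mex{0} = 1
g(5) = mex{0} = 1
g(6) = mex{0,1} = 2
g(7) = mex{0,1} = 2
g(8) = mex{0,1} = 2
So g(8) = 2.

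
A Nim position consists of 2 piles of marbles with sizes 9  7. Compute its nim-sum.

14

Nim-sum: 9 XOR 7 = 14.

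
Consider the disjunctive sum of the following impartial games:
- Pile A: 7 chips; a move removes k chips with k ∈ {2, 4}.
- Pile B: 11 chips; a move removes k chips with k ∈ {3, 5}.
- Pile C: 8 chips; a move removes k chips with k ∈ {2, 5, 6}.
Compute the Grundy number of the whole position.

1

Build the Grundy sequence for pile A with g(k) = mex{g(k−s) : s ∈ {2, 4}, s ≤ k}:
k:     0  1  2  3  4  5  6  7
g(k):  0  0  1  1  2  2  0  0
So g(7) = 0.
For pile B, compute g(0), g(1), … with moves {3, 5}:
g(0) = mex{} = 0
g(1) = mex{} = 0
g(2) = mex{} = 0
g(3) = mex{0} = 1
g(4) = mex{0} = 1
g(5) = mex{0} = 1
g(6) = mex{0,1} = 2
g(7) = mex{0,1} = 2
g(8) = mex{1} = 0
g(9) = mex{1,2} = 0
g(10) = mex{1,2} = 0
g(11) = mex{0,2} = 1
So g(11) = 1.
Grundy values for pile C (subtraction set {2, 5, 6}):
g(0) = mex{} = 0
g(1) = mex{} = 0
g(2) = mex{0} = 1
g(3) = mex{0} = 1
g(4) = mex{1} = 0
g(5) = mex{0,1} = 2
g(6) = mex{0} = 1
g(7) = mex{0,1,2} = 3
g(8) = mex{1} = 0
So g(8) = 0.
By the Sprague-Grundy theorem, the Grundy value of a sum of independent games is the XOR of the component values.
Combined value = 0 ⊕ 1 ⊕ 0 = 1.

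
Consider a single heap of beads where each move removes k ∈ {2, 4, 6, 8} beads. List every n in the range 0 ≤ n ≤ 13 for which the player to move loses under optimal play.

0, 1, 10, 11

Grundy values for subtraction set {2, 4, 6, 8}:
g(0) = mex{} = 0
g(1) = mex{} = 0
g(2) = mex{0} = 1
g(3) = mex{0} = 1
g(4) = mex{0,1} = 2
g(5) = mex{0,1} = 2
g(6) = mex{0,1,2} = 3
g(7) = mex{0,1,2} = 3
g(8) = mex{0,1,2,3} = 4
g(9) = mex{0,1,2,3} = 4
g(10) = mex{1,2,3,4} = 0
g(11) = mex{1,2,3,4} = 0
g(12) = mex{0,2,3,4} = 1
g(13) = mex{0,2,3,4} = 1
The P-positions (g = 0) in 0..13 are 0, 1, 10, 11.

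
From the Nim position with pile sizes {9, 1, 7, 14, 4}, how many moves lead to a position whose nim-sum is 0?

Bitwise XOR of the heap sizes:
  1001  (9)
  0001  (1)
  0111  (7)
  1110  (14)
  0100  (4)
  ----
  0101  (5)
The overall nim-sum is X = 5. A pile of size p has a winning move iff p XOR X < p (reduce it to p XOR X).
  9: 9 XOR 5 = 12 ≥ 9 — no move.
  1: 1 XOR 5 = 4 ≥ 1 — no move.
  7: 7 XOR 5 = 2 < 7 — winning move (to 2).
  14: 14 XOR 5 = 11 < 14 — winning move (to 11).
  4: 4 XOR 5 = 1 < 4 — winning move (to 1).
That gives 3 winning moves.

3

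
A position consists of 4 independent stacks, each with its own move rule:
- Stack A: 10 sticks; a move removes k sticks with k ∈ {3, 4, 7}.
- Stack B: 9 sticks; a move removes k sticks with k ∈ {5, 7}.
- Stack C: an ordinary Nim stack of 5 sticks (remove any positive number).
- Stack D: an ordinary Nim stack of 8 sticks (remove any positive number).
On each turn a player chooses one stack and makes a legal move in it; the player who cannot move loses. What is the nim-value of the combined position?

12

Build the Grundy sequence for stack A with g(k) = mex{g(k−s) : s ∈ {3, 4, 7}, s ≤ k}:
g(0) = mex{} = 0
g(1) = mex{} = 0
g(2) = mex{} = 0
g(3) = mex{0} = 1
g(4) = mex{0} = 1
g(5) = mex{0} = 1
g(6) = mex{0,1} = 2
g(7) = mex{0,1} = 2
g(8) = mex{0,1} = 2
g(9) = mex{0,1,2} = 3
g(10) = mex{1,2} = 0
So g(10) = 0.
Build the Grundy sequence for stack B with g(k) = mex{g(k−s) : s ∈ {5, 7}, s ≤ k}:
g(0) = mex{} = 0
g(1) = mex{} = 0
g(2) = mex{} = 0
g(3) = mex{} = 0
g(4) = mex{} = 0
g(5) = mex{0} = 1
g(6) = mex{0} = 1
g(7) = mex{0} = 1
g(8) = mex{0} = 1
g(9) = mex{0} = 1
So g(9) = 1.
Stack C is a plain Nim stack of size 5, so its Grundy value is 5.
Stack D is a plain Nim stack of size 8, so its Grundy value is 8.
The value of a disjunctive sum is the nim-sum of the parts.
Combined value = 0 ⊕ 1 ⊕ 5 ⊕ 8 = 12.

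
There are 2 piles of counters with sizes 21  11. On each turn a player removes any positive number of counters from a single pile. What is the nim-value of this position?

30

Compute the nim-sum pairwise:
21 ⊕ 11 = 30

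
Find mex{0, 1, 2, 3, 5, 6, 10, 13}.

The values 0, 1, 2, 3 are all present; 4 is the first non-negative integer missing from the set.

4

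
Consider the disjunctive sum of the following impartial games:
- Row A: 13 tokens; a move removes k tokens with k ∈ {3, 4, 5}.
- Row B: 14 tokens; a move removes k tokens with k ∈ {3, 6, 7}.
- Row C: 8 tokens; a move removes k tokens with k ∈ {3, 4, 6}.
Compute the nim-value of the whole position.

2

Grundy values for row A (subtraction set {3, 4, 5}):
k:     0  1  2  3  4  5  6  7  8  9 10 11 12 13
g(k):  0  0  0  1  1  1  2  2  0  0  0  1  1  1
So g(13) = 1.
Grundy values for row B (subtraction set {3, 6, 7}):
k:     0  1  2  3  4  5  6  7  8  9 10 11 12 13 14
g(k):  0  0  0  1  1  1  2  2  2  3  0  0  0  1  1
So g(14) = 1.
Grundy values for row C (subtraction set {3, 4, 6}):
g(0) = mex{} = 0
g(1) = mex{} = 0
g(2) = mex{} = 0
g(3) = mex{0} = 1
g(4) = mex{0} = 1
g(5) = mex{0} = 1
g(6) = mex{0,1} = 2
g(7) = mex{0,1} = 2
g(8) = mex{0,1} = 2
So g(8) = 2.
The value of a disjunctive sum is the nim-sum of the parts.
Combined value = 1 XOR 1 XOR 2 = 2.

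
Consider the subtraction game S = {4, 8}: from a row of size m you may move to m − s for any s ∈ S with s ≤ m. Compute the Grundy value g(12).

0

Grundy values for subtraction set {4, 8}:
k:     0  1  2  3  4  5  6  7  8  9 10 11 12
g(k):  0  0  0  0  1  1  1  1  2  2  2  2  0
So g(12) = 0.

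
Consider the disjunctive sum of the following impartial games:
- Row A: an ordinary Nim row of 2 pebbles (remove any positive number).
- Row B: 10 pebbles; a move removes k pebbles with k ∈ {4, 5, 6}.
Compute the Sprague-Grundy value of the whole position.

2

Row A is a plain Nim row of size 2, so its Grundy value is 2.
Grundy values for row B (subtraction set {4, 5, 6}):
g(0) = mex{} = 0
g(1) = mex{} = 0
g(2) = mex{} = 0
g(3) = mex{} = 0
g(4) = mex{0} = 1
g(5) = mex{0} = 1
g(6) = mex{0} = 1
g(7) = mex{0} = 1
g(8) = mex{0,1} = 2
g(9) = mex{0,1} = 2
g(10) = mex{1} = 0
So g(10) = 0.
The value of a disjunctive sum is the nim-sum of the parts.
Combined value = 2 ⊕ 0 = 2.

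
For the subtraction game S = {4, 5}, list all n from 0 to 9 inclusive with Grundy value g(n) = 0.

Compute g(0), g(1), … for moves {4, 5}:
g(0) = mex{} = 0
g(1) = mex{} = 0
g(2) = mex{} = 0
g(3) = mex{} = 0
g(4) = mex{0} = 1
g(5) = mex{0} = 1
g(6) = mex{0} = 1
g(7) = mex{0} = 1
g(8) = mex{0,1} = 2
g(9) = mex{1} = 0
The P-positions (g = 0) in 0..9 are 0, 1, 2, 3, 9.

0, 1, 2, 3, 9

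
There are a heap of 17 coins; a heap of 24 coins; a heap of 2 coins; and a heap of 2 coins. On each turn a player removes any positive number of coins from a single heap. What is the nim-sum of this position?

9

Nim-sum: 17 ^ 24 ^ 2 ^ 2 = 9.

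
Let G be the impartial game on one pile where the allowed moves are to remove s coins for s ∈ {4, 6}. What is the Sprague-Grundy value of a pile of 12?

0

Grundy values for subtraction set {4, 6}:
g(0) = mex{} = 0
g(1) = mex{} = 0
g(2) = mex{} = 0
g(3) = mex{} = 0
g(4) = mex{0} = 1
g(5) = mex{0} = 1
g(6) = mex{0} = 1
g(7) = mex{0} = 1
g(8) = mex{0,1} = 2
g(9) = mex{0,1} = 2
g(10) = mex{1} = 0
g(11) = mex{1} = 0
g(12) = mex{1,2} = 0
So g(12) = 0.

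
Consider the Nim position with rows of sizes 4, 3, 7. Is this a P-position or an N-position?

P-position

Nim-sum: 4 ^ 3 ^ 7 = 0.
The nim-sum is 0, so this is a P-position: the player to move is in a losing position under optimal play.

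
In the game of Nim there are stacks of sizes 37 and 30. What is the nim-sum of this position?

In binary:
  100101  (37)
  011110  (30)
  ------
  111011  (59)

59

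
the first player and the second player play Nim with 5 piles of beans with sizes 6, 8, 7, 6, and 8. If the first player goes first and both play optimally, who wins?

Nim-sum: 6 ^ 8 ^ 7 ^ 6 ^ 8 = 7.
The nim-sum is 7 ≠ 0, so this is an N-position: the player to move can win; the first player has a winning move.

the first player wins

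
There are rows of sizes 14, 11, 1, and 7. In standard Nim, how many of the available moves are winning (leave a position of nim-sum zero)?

3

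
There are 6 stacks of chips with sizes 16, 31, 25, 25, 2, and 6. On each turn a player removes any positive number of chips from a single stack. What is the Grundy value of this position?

Nim-sum: 16 ^ 31 ^ 25 ^ 25 ^ 2 ^ 6 = 11.

11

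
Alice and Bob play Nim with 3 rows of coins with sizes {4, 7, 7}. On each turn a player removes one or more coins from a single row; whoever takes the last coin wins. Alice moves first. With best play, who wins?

Compute the nim-sum pairwise:
4 ⊕ 7 = 3
3 ⊕ 7 = 4
The nim-sum is 4 ≠ 0, so this is an N-position: the player to move can win; Alice has a winning move.

Alice wins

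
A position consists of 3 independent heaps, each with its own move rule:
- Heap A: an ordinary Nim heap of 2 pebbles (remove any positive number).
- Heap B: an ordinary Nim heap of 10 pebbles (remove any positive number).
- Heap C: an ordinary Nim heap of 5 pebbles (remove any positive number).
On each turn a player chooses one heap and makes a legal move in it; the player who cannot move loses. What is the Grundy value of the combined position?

Heap A is a plain Nim heap of size 2, so its Grundy value is 2.
Heap B is a plain Nim heap of size 10, so its Grundy value is 10.
Heap C is a plain Nim heap of size 5, so its Grundy value is 5.
By the Sprague-Grundy theorem, the Grundy value of a sum of independent games is the XOR of the component values.
Combined value = 2 ⊕ 10 ⊕ 5 = 13.

13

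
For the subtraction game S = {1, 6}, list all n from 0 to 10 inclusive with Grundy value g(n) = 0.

Compute g(0), g(1), … for moves {1, 6}:
k:     0  1  2  3  4  5  6  7  8  9 10
g(k):  0  1  0  1  0  1  2  0  1  0  1
The P-positions (g = 0) in 0..10 are 0, 2, 4, 7, 9.

0, 2, 4, 7, 9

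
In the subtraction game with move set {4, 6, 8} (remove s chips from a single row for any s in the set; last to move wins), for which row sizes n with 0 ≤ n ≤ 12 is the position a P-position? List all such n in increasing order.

0, 1, 2, 3, 12

Build the Grundy sequence with g(k) = mex{g(k−s) : s ∈ {4, 6, 8}, s ≤ k}:
g(0) = mex{} = 0
g(1) = mex{} = 0
g(2) = mex{} = 0
g(3) = mex{} = 0
g(4) = mex{0} = 1
g(5) = mex{0} = 1
g(6) = mex{0} = 1
g(7) = mex{0} = 1
g(8) = mex{0,1} = 2
g(9) = mex{0,1} = 2
g(10) = mex{0,1} = 2
g(11) = mex{0,1} = 2
g(12) = mex{1,2} = 0
The P-positions (g = 0) in 0..12 are 0, 1, 2, 3, 12.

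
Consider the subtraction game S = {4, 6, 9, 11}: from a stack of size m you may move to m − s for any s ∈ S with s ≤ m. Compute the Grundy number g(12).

Build the Grundy sequence with g(k) = mex{g(k−s) : s ∈ {4, 6, 9, 11}, s ≤ k}:
g(0) = mex{} = 0
g(1) = mex{} = 0
g(2) = mex{} = 0
g(3) = mex{} = 0
g(4) = mex{0} = 1
g(5) = mex{0} = 1
g(6) = mex{0} = 1
g(7) = mex{0} = 1
g(8) = mex{0,1} = 2
g(9) = mex{0,1} = 2
g(10) = mex{0,1} = 2
g(11) = mex{0,1} = 2
g(12) = mex{0,1,2} = 3
So g(12) = 3.

3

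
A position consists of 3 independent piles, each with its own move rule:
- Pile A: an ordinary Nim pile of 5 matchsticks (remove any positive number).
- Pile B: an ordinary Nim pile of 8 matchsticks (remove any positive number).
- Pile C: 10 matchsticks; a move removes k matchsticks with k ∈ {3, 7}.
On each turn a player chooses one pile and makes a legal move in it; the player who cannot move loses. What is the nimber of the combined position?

13

Pile A is a plain Nim pile of size 5, so its Grundy value is 5.
Pile B is a plain Nim pile of size 8, so its Grundy value is 8.
For pile C, compute g(0), g(1), … with moves {3, 7}:
k:     0  1  2  3  4  5  6  7  8  9 10
g(k):  0  0  0  1  1  1  0  2  2  1  0
So g(10) = 0.
By the Sprague-Grundy theorem, the Grundy value of a sum of independent games is the XOR of the component values.
Combined value = 5 XOR 8 XOR 0 = 13.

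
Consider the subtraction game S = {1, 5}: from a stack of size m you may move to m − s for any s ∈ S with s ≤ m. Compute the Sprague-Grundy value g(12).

Build the Grundy sequence with g(k) = mex{g(k−s) : s ∈ {1, 5}, s ≤ k}:
k:     0  1  2  3  4  5  6  7  8  9 10 11 12
g(k):  0  1  0  1  0  1  0  1  0  1  0  1  0
So g(12) = 0.

0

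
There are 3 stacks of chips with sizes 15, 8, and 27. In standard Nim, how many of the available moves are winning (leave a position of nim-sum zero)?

1

In binary:
  01111  (15)
  01000  (8)
  11011  (27)
  -----
  11100  (28)
The overall nim-sum is X = 28. A stack of size p has a winning move iff p XOR X < p (reduce it to p XOR X).
  15: 15 XOR 28 = 19 ≥ 15 — no move.
  8: 8 XOR 28 = 20 ≥ 8 — no move.
  27: 27 XOR 28 = 7 < 27 — winning move (to 7).
That gives 1 winning move.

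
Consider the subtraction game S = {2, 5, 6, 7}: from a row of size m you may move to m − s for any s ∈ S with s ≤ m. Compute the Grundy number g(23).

Build the Grundy sequence with g(k) = mex{g(k−s) : s ∈ {2, 5, 6, 7}, s ≤ k}:
k:     0  1  2  3  4  5  6  7  8  9 10 11 12 13 14 15 16 17 18 19 20 21 22 23
g(k):  0  0  1  1  0  2  1  3  2  2  3  3  0  0  1  1  0  2  1  3  2  2  3  3
So g(23) = 3.

3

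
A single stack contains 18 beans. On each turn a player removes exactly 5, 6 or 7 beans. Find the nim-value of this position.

1

Build the Grundy sequence with g(k) = mex{g(k−s) : s ∈ {5, 6, 7}, s ≤ k}:
k:     0  1  2  3  4  5  6  7  8  9 10 11 12 13 14 15 16 17 18
g(k):  0  0  0  0  0  1  1  1  1  1  2  2  0  0  0  0  0  1  1
So g(18) = 1.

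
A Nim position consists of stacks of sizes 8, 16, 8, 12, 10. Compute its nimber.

22

In binary:
  01000  (8)
  10000  (16)
  01000  (8)
  01100  (12)
  01010  (10)
  -----
  10110  (22)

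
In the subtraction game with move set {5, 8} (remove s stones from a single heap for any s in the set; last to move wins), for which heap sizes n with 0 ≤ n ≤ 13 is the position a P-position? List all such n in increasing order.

Compute g(0), g(1), … for moves {5, 8}:
g(0) = mex{} = 0
g(1) = mex{} = 0
g(2) = mex{} = 0
g(3) = mex{} = 0
g(4) = mex{} = 0
g(5) = mex{0} = 1
g(6) = mex{0} = 1
g(7) = mex{0} = 1
g(8) = mex{0} = 1
g(9) = mex{0} = 1
g(10) = mex{0,1} = 2
g(11) = mex{0,1} = 2
g(12) = mex{0,1} = 2
g(13) = mex{1} = 0
The P-positions (g = 0) in 0..13 are 0, 1, 2, 3, 4, 13.

0, 1, 2, 3, 4, 13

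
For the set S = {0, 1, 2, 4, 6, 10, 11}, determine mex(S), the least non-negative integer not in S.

3

The values 0, 1, 2 are all present; 3 is the first non-negative integer missing from the set.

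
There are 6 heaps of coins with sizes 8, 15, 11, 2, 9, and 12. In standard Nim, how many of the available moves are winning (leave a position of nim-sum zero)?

Nim-sum: 8 XOR 15 XOR 11 XOR 2 XOR 9 XOR 12 = 11.
The overall nim-sum is X = 11. A heap of size p has a winning move iff p XOR X < p (reduce it to p XOR X).
  8: 8 XOR 11 = 3 < 8 — winning move (to 3).
  15: 15 XOR 11 = 4 < 15 — winning move (to 4).
  11: 11 XOR 11 = 0 < 11 — winning move (to 0).
  2: 2 XOR 11 = 9 ≥ 2 — no move.
  9: 9 XOR 11 = 2 < 9 — winning move (to 2).
  12: 12 XOR 11 = 7 < 12 — winning move (to 7).
That gives 5 winning moves.

5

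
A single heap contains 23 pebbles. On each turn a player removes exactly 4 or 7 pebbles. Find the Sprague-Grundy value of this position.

Build the Grundy sequence with g(k) = mex{g(k−s) : s ∈ {4, 7}, s ≤ k}:
k:     0  1  2  3  4  5  6  7  8  9 10 11 12 13 14 15 16 17 18 19 20 21 22 23
g(k):  0  0  0  0  1  1  1  1  2  2  2  0  0  0  0  1  1  1  1  2  2  2  0  0
So g(23) = 0.

0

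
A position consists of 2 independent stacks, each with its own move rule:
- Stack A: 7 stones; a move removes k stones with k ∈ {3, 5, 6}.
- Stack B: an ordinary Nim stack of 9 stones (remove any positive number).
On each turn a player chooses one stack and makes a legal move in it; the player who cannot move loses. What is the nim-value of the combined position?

For stack A, compute g(0), g(1), … with moves {3, 5, 6}:
g(0) = mex{} = 0
g(1) = mex{} = 0
g(2) = mex{} = 0
g(3) = mex{0} = 1
g(4) = mex{0} = 1
g(5) = mex{0} = 1
g(6) = mex{0,1} = 2
g(7) = mex{0,1} = 2
So g(7) = 2.
Stack B is a plain Nim stack of size 9, so its Grundy value is 9.
By the Sprague-Grundy theorem, the Grundy value of a sum of independent games is the XOR of the component values.
Combined value = 2 ⊕ 9 = 11.

11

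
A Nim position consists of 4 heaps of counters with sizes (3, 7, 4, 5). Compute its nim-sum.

5

Write each in binary and XOR column by column:
  011  (3)
  111  (7)
  100  (4)
  101  (5)
  ---
  101  (5)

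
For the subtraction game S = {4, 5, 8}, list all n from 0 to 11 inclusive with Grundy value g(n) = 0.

0, 1, 2, 3

Grundy values for subtraction set {4, 5, 8}:
k:     0  1  2  3  4  5  6  7  8  9 10 11
g(k):  0  0  0  0  1  1  1  1  2  2  2  2
The P-positions (g = 0) in 0..11 are 0, 1, 2, 3.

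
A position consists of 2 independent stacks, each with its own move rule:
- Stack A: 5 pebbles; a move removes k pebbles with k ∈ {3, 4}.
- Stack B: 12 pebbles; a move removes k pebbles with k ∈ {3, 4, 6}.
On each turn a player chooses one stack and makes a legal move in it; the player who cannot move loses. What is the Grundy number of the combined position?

0

For stack A, compute g(0), g(1), … with moves {3, 4}:
g(0) = mex{} = 0
g(1) = mex{} = 0
g(2) = mex{} = 0
g(3) = mex{0} = 1
g(4) = mex{0} = 1
g(5) = mex{0} = 1
So g(5) = 1.
For stack B, compute g(0), g(1), … with moves {3, 4, 6}:
g(0) = mex{} = 0
g(1) = mex{} = 0
g(2) = mex{} = 0
g(3) = mex{0} = 1
g(4) = mex{0} = 1
g(5) = mex{0} = 1
g(6) = mex{0,1} = 2
g(7) = mex{0,1} = 2
g(8) = mex{0,1} = 2
g(9) = mex{1,2} = 0
g(10) = mex{1,2} = 0
g(11) = mex{1,2} = 0
g(12) = mex{0,2} = 1
So g(12) = 1.
The value of a disjunctive sum is the nim-sum of the parts.
Combined value = 1 ⊕ 1 = 0.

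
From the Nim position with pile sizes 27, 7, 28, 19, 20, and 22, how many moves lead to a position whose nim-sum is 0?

5

Nim-sum: 27 XOR 7 XOR 28 XOR 19 XOR 20 XOR 22 = 17.
The overall nim-sum is X = 17. A pile of size p has a winning move iff p XOR X < p (reduce it to p XOR X).
  27: 27 XOR 17 = 10 < 27 — winning move (to 10).
  7: 7 XOR 17 = 22 ≥ 7 — no move.
  28: 28 XOR 17 = 13 < 28 — winning move (to 13).
  19: 19 XOR 17 = 2 < 19 — winning move (to 2).
  20: 20 XOR 17 = 5 < 20 — winning move (to 5).
  22: 22 XOR 17 = 7 < 22 — winning move (to 7).
That gives 5 winning moves.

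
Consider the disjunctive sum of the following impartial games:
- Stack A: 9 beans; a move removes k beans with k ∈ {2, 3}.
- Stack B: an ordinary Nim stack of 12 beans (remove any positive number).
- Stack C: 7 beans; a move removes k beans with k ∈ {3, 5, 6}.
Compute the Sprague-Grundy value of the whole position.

For stack A, compute g(0), g(1), … with moves {2, 3}:
k:     0  1  2  3  4  5  6  7  8  9
g(k):  0  0  1  1  2  0  0  1  1  2
So g(9) = 2.
Stack B is a plain Nim stack of size 12, so its Grundy value is 12.
Build the Grundy sequence for stack C with g(k) = mex{g(k−s) : s ∈ {3, 5, 6}, s ≤ k}:
g(0) = mex{} = 0
g(1) = mex{} = 0
g(2) = mex{} = 0
g(3) = mex{0} = 1
g(4) = mex{0} = 1
g(5) = mex{0} = 1
g(6) = mex{0,1} = 2
g(7) = mex{0,1} = 2
So g(7) = 2.
The value of a disjunctive sum is the nim-sum of the parts.
Combined value = 2 XOR 12 XOR 2 = 12.

12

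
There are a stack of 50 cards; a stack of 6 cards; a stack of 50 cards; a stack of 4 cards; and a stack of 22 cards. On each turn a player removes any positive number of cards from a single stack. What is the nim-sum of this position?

20

Compute the nim-sum pairwise:
50 XOR 6 = 52
52 XOR 50 = 6
6 XOR 4 = 2
2 XOR 22 = 20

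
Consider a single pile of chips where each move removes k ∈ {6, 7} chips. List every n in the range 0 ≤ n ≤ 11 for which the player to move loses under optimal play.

0, 1, 2, 3, 4, 5

Grundy values for subtraction set {6, 7}:
g(0) = mex{} = 0
g(1) = mex{} = 0
g(2) = mex{} = 0
g(3) = mex{} = 0
g(4) = mex{} = 0
g(5) = mex{} = 0
g(6) = mex{0} = 1
g(7) = mex{0} = 1
g(8) = mex{0} = 1
g(9) = mex{0} = 1
g(10) = mex{0} = 1
g(11) = mex{0} = 1
The P-positions (g = 0) in 0..11 are 0, 1, 2, 3, 4, 5.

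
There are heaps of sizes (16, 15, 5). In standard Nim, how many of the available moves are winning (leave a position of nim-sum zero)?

Nim-sum: 16 ⊕ 15 ⊕ 5 = 26.
The overall nim-sum is X = 26. A heap of size p has a winning move iff p XOR X < p (reduce it to p XOR X).
  16: 16 XOR 26 = 10 < 16 — winning move (to 10).
  15: 15 XOR 26 = 21 ≥ 15 — no move.
  5: 5 XOR 26 = 31 ≥ 5 — no move.
That gives 1 winning move.

1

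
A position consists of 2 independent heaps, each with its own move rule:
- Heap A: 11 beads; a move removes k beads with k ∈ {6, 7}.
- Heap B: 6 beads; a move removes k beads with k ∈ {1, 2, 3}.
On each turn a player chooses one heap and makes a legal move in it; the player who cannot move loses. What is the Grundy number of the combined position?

Grundy values for heap A (subtraction set {6, 7}):
k:     0  1  2  3  4  5  6  7  8  9 10 11
g(k):  0  0  0  0  0  0  1  1  1  1  1  1
So g(11) = 1.
For heap B, compute g(0), g(1), … with moves {1, 2, 3}:
k:     0  1  2  3  4  5  6
g(k):  0  1  2  3  0  1  2
So g(6) = 2.
By the Sprague-Grundy theorem, the Grundy value of a sum of independent games is the XOR of the component values.
Combined value = 1 ⊕ 2 = 3.

3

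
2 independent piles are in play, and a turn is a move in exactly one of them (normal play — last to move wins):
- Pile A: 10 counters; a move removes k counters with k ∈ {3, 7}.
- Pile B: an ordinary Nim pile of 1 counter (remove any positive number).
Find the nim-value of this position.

1

Grundy values for pile A (subtraction set {3, 7}):
g(0) = mex{} = 0
g(1) = mex{} = 0
g(2) = mex{} = 0
g(3) = mex{0} = 1
g(4) = mex{0} = 1
g(5) = mex{0} = 1
g(6) = mex{1} = 0
g(7) = mex{0,1} = 2
g(8) = mex{0,1} = 2
g(9) = mex{0} = 1
g(10) = mex{1,2} = 0
So g(10) = 0.
Pile B is a plain Nim pile of size 1, so its Grundy value is 1.
The value of a disjunctive sum is the nim-sum of the parts.
Combined value = 0 XOR 1 = 1.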